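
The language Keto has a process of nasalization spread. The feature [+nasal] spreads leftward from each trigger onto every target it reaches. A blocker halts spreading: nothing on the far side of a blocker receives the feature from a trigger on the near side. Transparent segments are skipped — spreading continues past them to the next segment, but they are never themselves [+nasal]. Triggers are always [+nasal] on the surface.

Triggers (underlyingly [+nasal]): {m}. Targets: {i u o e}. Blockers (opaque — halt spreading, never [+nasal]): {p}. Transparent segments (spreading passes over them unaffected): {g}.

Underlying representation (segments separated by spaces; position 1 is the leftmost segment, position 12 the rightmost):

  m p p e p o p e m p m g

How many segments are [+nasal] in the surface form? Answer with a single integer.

From /m/ at 1 leftward: word edge.
From /m/ at 9 leftward: 8 /e/ → [+nasal]; 7 /p/ blocks.
From /m/ at 11 leftward: 10 /p/ blocks.
Targets with no active source: positions 4 6 stay [-nasal].
[+nasal] positions on the surface: 1 8 9 11.

4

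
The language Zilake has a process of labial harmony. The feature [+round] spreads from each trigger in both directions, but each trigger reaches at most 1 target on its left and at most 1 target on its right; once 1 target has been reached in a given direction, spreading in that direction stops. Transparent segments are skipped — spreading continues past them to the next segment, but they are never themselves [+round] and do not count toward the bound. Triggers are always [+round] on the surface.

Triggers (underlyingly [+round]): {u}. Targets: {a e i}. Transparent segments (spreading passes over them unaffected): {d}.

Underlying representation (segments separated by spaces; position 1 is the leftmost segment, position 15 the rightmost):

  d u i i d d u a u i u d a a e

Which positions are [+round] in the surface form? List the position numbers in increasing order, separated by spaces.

2 3 4 7 8 9 10 11 13

From /u/ at 2 rightward: 3 /i/ → [+round]; bound reached.
From /u/ at 2 leftward: 1 /d/ transparent; word edge.
From /u/ at 7 rightward: 8 /a/ → [+round]; bound reached.
From /u/ at 7 leftward: 6 /d/ transparent; 5 /d/ transparent; 4 /i/ → [+round]; bound reached.
From /u/ at 9 rightward: 10 /i/ → [+round]; bound reached.
From /u/ at 9 leftward: 8 /a/ → [+round]; bound reached.
From /u/ at 11 rightward: 12 /d/ transparent; 13 /a/ → [+round]; bound reached.
From /u/ at 11 leftward: 10 /i/ → [+round]; bound reached.
Targets with no active source: positions 14 15 stay [-round].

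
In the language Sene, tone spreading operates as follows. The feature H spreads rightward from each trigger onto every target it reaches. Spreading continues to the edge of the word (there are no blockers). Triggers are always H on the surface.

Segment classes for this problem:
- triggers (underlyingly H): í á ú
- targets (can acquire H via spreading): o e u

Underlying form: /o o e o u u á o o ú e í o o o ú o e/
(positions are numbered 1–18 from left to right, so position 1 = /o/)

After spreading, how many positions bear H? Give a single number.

12

From /á/ at 7 rightward: 8 /o/ → H; 9 /o/ → H; 10 /ú/ is itself a trigger — this domain ends here.
From /ú/ at 10 rightward: 11 /e/ → H; 12 /í/ is itself a trigger — this domain ends here.
From /í/ at 12 rightward: 13 /o/ → H; 14 /o/ → H; 15 /o/ → H; 16 /ú/ is itself a trigger — this domain ends here.
From /ú/ at 16 rightward: 17 /o/ → H; 18 /e/ → H; word edge.
Targets with no active source: positions 1 2 3 4 5 6 stay [-high tone].
H positions on the surface: 7 8 9 10 11 12 13 14 15 16 17 18.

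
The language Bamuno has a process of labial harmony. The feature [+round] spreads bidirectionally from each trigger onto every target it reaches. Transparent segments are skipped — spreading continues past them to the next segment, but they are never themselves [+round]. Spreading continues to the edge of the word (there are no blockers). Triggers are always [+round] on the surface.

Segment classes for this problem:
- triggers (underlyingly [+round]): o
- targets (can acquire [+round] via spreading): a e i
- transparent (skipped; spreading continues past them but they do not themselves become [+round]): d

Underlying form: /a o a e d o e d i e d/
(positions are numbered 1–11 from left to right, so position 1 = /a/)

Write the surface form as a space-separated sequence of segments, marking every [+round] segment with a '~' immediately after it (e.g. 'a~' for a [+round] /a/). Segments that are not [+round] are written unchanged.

a~ o~ a~ e~ d o~ e~ d i~ e~ d

From /o/ at 2 rightward: 3 /a/ → [+round]; 4 /e/ → [+round]; 5 /d/ transparent; 6 /o/ is itself a trigger — this domain ends here.
From /o/ at 2 leftward: 1 /a/ → [+round]; word edge.
From /o/ at 6 rightward: 7 /e/ → [+round]; 8 /d/ transparent; 9 /i/ → [+round]; 10 /e/ → [+round]; 11 /d/ transparent; word edge.
From /o/ at 6 leftward: 5 /d/ transparent; 4 /e/ → [+round]; 3 /a/ → [+round]; 2 /o/ is itself a trigger — this domain ends here.
[+round] positions on the surface: 1 2 3 4 6 7 9 10.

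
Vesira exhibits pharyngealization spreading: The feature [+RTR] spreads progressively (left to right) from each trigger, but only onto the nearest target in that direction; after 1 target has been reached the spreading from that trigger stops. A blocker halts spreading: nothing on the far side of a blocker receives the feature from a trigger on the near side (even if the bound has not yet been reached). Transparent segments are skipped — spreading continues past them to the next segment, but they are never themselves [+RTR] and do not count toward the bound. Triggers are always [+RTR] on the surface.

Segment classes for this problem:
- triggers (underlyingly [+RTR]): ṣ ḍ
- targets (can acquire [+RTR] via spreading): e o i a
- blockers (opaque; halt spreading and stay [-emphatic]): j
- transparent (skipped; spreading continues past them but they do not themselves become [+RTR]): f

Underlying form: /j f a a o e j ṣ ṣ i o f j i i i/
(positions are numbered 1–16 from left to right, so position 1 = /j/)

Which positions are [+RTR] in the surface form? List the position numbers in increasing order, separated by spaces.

8 9 10

From /ṣ/ at 8 rightward: 9 /ṣ/ is itself a trigger — this domain ends here.
From /ṣ/ at 9 rightward: 10 /i/ → [+RTR]; bound reached.
Targets with no active source: positions 3 4 5 6 11 14 15 16 stay [-emphatic].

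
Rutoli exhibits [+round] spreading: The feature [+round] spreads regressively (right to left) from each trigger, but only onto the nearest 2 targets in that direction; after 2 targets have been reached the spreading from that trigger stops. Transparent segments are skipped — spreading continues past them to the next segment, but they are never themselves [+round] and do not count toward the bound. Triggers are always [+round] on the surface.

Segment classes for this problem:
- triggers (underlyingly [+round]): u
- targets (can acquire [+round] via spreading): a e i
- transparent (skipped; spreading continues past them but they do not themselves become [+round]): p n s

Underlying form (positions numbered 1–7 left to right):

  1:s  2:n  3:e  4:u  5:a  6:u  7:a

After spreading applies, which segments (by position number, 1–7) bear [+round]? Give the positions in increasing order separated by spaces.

3 4 5 6

From /u/ at 4 leftward: 3 /e/ → [+round]; 2 /n/ transparent; 1 /s/ transparent; word edge.
From /u/ at 6 leftward: 5 /a/ → [+round]; 4 /u/ is itself a trigger — this domain ends here.
Target with no active source: position 7 stays [-round].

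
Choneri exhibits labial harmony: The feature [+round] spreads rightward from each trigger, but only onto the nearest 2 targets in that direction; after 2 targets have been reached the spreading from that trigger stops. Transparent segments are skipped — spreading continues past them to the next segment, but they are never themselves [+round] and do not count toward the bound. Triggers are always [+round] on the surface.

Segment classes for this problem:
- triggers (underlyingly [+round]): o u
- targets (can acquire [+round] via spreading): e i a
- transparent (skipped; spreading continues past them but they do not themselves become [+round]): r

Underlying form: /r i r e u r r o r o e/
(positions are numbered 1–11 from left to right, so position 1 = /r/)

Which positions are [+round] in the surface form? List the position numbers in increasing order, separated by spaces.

From /u/ at 5 rightward: 6 /r/ transparent; 7 /r/ transparent; 8 /o/ is itself a trigger — this domain ends here.
From /o/ at 8 rightward: 9 /r/ transparent; 10 /o/ is itself a trigger — this domain ends here.
From /o/ at 10 rightward: 11 /e/ → [+round]; word edge.
Targets with no active source: positions 2 4 stay [-round].

5 8 10 11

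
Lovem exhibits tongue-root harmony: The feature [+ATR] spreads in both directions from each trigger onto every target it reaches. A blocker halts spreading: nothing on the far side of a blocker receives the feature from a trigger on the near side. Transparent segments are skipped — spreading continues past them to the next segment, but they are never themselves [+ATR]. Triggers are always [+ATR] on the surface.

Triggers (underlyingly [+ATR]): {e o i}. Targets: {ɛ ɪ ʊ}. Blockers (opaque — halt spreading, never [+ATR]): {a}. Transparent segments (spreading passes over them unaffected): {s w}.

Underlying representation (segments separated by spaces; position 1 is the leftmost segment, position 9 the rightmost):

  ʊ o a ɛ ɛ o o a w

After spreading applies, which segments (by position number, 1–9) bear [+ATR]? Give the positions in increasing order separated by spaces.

1 2 4 5 6 7

From /o/ at 2 rightward: 3 /a/ blocks.
From /o/ at 2 leftward: 1 /ʊ/ → [+ATR]; word edge.
From /o/ at 6 rightward: 7 /o/ is itself a trigger — this domain ends here.
From /o/ at 6 leftward: 5 /ɛ/ → [+ATR]; 4 /ɛ/ → [+ATR]; 3 /a/ blocks.
From /o/ at 7 rightward: 8 /a/ blocks.
From /o/ at 7 leftward: 6 /o/ is itself a trigger — this domain ends here.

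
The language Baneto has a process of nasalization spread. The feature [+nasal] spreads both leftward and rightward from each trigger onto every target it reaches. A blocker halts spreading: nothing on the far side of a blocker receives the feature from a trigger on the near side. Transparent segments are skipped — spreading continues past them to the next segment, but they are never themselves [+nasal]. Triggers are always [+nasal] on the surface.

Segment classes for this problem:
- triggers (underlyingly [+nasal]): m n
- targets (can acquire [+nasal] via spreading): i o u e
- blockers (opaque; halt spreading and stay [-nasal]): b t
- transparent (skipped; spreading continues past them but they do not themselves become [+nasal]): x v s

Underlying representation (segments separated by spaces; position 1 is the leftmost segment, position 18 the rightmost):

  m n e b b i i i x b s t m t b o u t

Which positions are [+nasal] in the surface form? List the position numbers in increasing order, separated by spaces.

1 2 3 13

From /m/ at 1 rightward: 2 /n/ is itself a trigger — this domain ends here.
From /m/ at 1 leftward: word edge.
From /n/ at 2 rightward: 3 /e/ → [+nasal]; 4 /b/ blocks.
From /n/ at 2 leftward: 1 /m/ is itself a trigger — this domain ends here.
From /m/ at 13 rightward: 14 /t/ blocks.
From /m/ at 13 leftward: 12 /t/ blocks.
Targets with no active source: positions 6 7 8 16 17 stay [-nasal].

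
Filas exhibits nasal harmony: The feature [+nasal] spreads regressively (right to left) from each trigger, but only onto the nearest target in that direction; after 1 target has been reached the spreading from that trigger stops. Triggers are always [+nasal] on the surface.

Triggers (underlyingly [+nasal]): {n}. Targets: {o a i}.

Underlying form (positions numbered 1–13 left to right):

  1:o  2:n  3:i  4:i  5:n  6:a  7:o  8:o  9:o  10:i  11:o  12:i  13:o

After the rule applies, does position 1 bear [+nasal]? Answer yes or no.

From /n/ at 2 leftward: 1 /o/ → [+nasal]; bound reached.
From /n/ at 5 leftward: 4 /i/ → [+nasal]; bound reached.
Targets with no active source: positions 3 6 7 8 9 10 11 12 13 stay [-nasal].
[+nasal] positions on the surface: 1 2 4 5.

yes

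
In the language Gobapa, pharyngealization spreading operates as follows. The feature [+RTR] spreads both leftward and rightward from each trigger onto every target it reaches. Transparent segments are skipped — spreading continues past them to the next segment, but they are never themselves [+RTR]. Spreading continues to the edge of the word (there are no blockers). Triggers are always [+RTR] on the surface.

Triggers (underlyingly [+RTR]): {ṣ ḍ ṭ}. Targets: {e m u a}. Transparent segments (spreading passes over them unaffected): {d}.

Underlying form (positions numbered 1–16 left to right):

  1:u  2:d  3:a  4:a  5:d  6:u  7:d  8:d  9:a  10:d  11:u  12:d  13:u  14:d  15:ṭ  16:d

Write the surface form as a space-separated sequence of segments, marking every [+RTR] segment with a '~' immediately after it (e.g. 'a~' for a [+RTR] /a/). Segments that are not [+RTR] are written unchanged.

From /ṭ/ at 15 rightward: 16 /d/ transparent; word edge.
From /ṭ/ at 15 leftward: 14 /d/ transparent; 13 /u/ → [+RTR]; 12 /d/ transparent; 11 /u/ → [+RTR]; 10 /d/ transparent; 9 /a/ → [+RTR]; 8 /d/ transparent; 7 /d/ transparent; 6 /u/ → [+RTR]; 5 /d/ transparent; 4 /a/ → [+RTR]; 3 /a/ → [+RTR]; 2 /d/ transparent; 1 /u/ → [+RTR]; word edge.
[+RTR] positions on the surface: 1 3 4 6 9 11 13 15.

u~ d a~ a~ d u~ d d a~ d u~ d u~ d ṭ~ d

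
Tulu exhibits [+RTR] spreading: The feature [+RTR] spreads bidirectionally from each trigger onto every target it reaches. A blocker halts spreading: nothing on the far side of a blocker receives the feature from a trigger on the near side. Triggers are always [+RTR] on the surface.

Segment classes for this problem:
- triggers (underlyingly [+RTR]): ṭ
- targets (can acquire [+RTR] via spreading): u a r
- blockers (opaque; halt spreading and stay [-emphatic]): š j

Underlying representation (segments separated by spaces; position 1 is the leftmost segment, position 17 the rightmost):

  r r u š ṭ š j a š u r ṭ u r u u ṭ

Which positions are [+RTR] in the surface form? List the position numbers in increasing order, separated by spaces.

5 10 11 12 13 14 15 16 17

From /ṭ/ at 5 rightward: 6 /š/ blocks.
From /ṭ/ at 5 leftward: 4 /š/ blocks.
From /ṭ/ at 12 rightward: 13 /u/ → [+RTR]; 14 /r/ → [+RTR]; 15 /u/ → [+RTR]; 16 /u/ → [+RTR]; 17 /ṭ/ is itself a trigger — this domain ends here.
From /ṭ/ at 12 leftward: 11 /r/ → [+RTR]; 10 /u/ → [+RTR]; 9 /š/ blocks.
From /ṭ/ at 17 rightward: word edge.
From /ṭ/ at 17 leftward: 16 /u/ → [+RTR]; 15 /u/ → [+RTR]; 14 /r/ → [+RTR]; 13 /u/ → [+RTR]; 12 /ṭ/ is itself a trigger — this domain ends here.
Targets with no active source: positions 1 2 3 8 stay [-emphatic].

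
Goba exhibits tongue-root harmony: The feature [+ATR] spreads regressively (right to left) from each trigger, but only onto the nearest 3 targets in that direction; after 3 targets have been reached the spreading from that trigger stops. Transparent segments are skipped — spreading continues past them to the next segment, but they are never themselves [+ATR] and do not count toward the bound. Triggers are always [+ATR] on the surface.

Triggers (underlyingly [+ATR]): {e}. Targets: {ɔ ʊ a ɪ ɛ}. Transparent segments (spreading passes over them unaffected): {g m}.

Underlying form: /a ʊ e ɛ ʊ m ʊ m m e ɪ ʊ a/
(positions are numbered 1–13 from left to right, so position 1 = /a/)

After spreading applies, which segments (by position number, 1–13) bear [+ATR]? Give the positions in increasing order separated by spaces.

1 2 3 4 5 7 10

From /e/ at 3 leftward: 2 /ʊ/ → [+ATR]; 1 /a/ → [+ATR]; word edge.
From /e/ at 10 leftward: 9 /m/ transparent; 8 /m/ transparent; 7 /ʊ/ → [+ATR]; 6 /m/ transparent; 5 /ʊ/ → [+ATR]; 4 /ɛ/ → [+ATR]; bound reached.
Targets with no active source: positions 11 12 13 stay [-ATR].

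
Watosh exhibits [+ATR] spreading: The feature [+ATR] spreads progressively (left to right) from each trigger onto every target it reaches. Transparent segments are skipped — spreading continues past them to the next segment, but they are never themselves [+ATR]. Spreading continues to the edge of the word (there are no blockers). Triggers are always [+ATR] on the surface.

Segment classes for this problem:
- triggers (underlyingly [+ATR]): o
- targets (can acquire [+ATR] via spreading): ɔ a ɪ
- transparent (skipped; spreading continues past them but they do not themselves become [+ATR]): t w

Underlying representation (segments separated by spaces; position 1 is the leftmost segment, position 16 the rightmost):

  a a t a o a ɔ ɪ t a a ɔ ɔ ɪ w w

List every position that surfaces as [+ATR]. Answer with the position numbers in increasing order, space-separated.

From /o/ at 5 rightward: 6 /a/ → [+ATR]; 7 /ɔ/ → [+ATR]; 8 /ɪ/ → [+ATR]; 9 /t/ transparent; 10 /a/ → [+ATR]; 11 /a/ → [+ATR]; 12 /ɔ/ → [+ATR]; 13 /ɔ/ → [+ATR]; 14 /ɪ/ → [+ATR]; 15 /w/ transparent; 16 /w/ transparent; word edge.
Targets with no active source: positions 1 2 4 stay [-ATR].

5 6 7 8 10 11 12 13 14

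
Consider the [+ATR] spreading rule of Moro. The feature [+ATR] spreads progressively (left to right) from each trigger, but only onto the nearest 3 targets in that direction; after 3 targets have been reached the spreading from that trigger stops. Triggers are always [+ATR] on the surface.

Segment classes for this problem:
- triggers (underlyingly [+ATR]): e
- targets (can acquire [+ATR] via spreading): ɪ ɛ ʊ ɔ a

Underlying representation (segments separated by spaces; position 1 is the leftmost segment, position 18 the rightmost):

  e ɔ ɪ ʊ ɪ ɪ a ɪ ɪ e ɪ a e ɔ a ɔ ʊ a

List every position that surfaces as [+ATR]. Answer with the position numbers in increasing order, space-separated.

1 2 3 4 10 11 12 13 14 15 16

From /e/ at 1 rightward: 2 /ɔ/ → [+ATR]; 3 /ɪ/ → [+ATR]; 4 /ʊ/ → [+ATR]; bound reached.
From /e/ at 10 rightward: 11 /ɪ/ → [+ATR]; 12 /a/ → [+ATR]; 13 /e/ is itself a trigger — this domain ends here.
From /e/ at 13 rightward: 14 /ɔ/ → [+ATR]; 15 /a/ → [+ATR]; 16 /ɔ/ → [+ATR]; bound reached.
Targets with no active source: positions 5 6 7 8 9 17 18 stay [-ATR].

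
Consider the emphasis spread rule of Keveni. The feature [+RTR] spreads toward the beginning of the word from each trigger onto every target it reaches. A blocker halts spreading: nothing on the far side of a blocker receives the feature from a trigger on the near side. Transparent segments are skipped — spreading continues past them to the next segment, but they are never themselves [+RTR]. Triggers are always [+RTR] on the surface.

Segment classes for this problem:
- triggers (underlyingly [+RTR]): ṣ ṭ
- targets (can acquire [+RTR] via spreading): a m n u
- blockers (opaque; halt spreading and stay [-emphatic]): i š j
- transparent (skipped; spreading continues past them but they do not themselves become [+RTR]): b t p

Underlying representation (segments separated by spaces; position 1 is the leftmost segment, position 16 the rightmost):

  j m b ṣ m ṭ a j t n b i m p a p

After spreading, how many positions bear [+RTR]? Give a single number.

From /ṣ/ at 4 leftward: 3 /b/ transparent; 2 /m/ → [+RTR]; 1 /j/ blocks.
From /ṭ/ at 6 leftward: 5 /m/ → [+RTR]; 4 /ṣ/ is itself a trigger — this domain ends here.
Targets with no active source: positions 7 10 13 15 stay [-emphatic].
[+RTR] positions on the surface: 2 4 5 6.

4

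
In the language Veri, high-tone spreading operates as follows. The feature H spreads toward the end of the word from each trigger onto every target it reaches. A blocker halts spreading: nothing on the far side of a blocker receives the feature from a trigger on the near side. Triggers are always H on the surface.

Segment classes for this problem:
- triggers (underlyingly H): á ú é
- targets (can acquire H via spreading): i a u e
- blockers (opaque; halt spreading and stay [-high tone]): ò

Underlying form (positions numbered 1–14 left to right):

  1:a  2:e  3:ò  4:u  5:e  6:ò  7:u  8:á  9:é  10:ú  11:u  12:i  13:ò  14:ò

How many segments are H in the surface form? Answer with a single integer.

5

From /á/ at 8 rightward: 9 /é/ is itself a trigger — this domain ends here.
From /é/ at 9 rightward: 10 /ú/ is itself a trigger — this domain ends here.
From /ú/ at 10 rightward: 11 /u/ → H; 12 /i/ → H; 13 /ò/ blocks.
Targets with no active source: positions 1 2 4 5 7 stay [-high tone].
H positions on the surface: 8 9 10 11 12.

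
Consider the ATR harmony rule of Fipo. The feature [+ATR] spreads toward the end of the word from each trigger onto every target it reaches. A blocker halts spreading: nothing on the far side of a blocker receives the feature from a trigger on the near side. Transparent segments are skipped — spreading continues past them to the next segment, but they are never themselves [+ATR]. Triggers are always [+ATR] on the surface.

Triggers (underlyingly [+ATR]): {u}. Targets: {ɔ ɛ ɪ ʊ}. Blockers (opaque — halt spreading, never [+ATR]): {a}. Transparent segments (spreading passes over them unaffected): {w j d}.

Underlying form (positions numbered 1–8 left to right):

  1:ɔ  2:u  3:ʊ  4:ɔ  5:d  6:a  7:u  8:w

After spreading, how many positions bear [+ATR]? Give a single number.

From /u/ at 2 rightward: 3 /ʊ/ → [+ATR]; 4 /ɔ/ → [+ATR]; 5 /d/ transparent; 6 /a/ blocks.
From /u/ at 7 rightward: 8 /w/ transparent; word edge.
Target with no active source: position 1 stays [-ATR].
[+ATR] positions on the surface: 2 3 4 7.

4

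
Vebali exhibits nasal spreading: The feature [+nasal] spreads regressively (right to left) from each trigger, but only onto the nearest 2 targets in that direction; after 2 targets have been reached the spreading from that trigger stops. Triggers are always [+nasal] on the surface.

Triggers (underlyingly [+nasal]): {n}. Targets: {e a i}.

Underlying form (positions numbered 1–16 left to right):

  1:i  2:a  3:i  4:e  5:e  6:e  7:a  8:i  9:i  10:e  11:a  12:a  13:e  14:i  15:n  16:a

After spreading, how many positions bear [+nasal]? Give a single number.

From /n/ at 15 leftward: 14 /i/ → [+nasal]; 13 /e/ → [+nasal]; bound reached.
Targets with no active source: positions 1 2 3 4 5 6 7 8 9 10 11 12 16 stay [-nasal].
[+nasal] positions on the surface: 13 14 15.

3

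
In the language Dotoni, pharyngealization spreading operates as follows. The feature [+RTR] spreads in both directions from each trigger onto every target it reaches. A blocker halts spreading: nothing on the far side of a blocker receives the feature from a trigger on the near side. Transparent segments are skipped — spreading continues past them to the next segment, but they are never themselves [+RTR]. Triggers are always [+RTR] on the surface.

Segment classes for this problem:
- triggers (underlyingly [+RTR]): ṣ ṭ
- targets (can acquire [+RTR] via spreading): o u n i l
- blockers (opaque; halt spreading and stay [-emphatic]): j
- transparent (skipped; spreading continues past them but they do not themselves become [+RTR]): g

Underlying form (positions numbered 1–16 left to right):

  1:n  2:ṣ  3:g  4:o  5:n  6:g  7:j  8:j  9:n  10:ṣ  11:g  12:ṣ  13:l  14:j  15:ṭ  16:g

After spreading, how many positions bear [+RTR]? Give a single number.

From /ṣ/ at 2 rightward: 3 /g/ transparent; 4 /o/ → [+RTR]; 5 /n/ → [+RTR]; 6 /g/ transparent; 7 /j/ blocks.
From /ṣ/ at 2 leftward: 1 /n/ → [+RTR]; word edge.
From /ṣ/ at 10 rightward: 11 /g/ transparent; 12 /ṣ/ is itself a trigger — this domain ends here.
From /ṣ/ at 10 leftward: 9 /n/ → [+RTR]; 8 /j/ blocks.
From /ṣ/ at 12 rightward: 13 /l/ → [+RTR]; 14 /j/ blocks.
From /ṣ/ at 12 leftward: 11 /g/ transparent; 10 /ṣ/ is itself a trigger — this domain ends here.
From /ṭ/ at 15 rightward: 16 /g/ transparent; word edge.
From /ṭ/ at 15 leftward: 14 /j/ blocks.
[+RTR] positions on the surface: 1 2 4 5 9 10 12 13 15.

9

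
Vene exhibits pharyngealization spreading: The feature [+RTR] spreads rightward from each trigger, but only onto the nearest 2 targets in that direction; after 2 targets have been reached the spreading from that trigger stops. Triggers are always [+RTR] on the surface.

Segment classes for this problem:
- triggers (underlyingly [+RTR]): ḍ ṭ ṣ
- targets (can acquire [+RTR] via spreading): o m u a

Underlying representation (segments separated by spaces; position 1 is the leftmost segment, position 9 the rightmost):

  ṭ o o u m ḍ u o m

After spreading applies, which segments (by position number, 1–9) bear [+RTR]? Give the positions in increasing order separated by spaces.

1 2 3 6 7 8

From /ṭ/ at 1 rightward: 2 /o/ → [+RTR]; 3 /o/ → [+RTR]; bound reached.
From /ḍ/ at 6 rightward: 7 /u/ → [+RTR]; 8 /o/ → [+RTR]; bound reached.
Targets with no active source: positions 4 5 9 stay [-emphatic].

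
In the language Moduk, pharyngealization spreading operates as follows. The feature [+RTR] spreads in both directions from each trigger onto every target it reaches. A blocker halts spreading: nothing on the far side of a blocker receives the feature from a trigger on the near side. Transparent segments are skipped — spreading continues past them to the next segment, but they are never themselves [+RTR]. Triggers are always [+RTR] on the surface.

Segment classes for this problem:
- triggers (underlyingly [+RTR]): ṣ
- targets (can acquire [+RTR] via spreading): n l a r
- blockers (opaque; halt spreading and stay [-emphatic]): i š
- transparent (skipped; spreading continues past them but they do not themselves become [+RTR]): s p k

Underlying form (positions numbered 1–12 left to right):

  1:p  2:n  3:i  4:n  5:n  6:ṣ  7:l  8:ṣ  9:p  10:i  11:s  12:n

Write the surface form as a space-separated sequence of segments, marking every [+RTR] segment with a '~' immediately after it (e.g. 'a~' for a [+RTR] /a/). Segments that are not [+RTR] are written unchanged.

From /ṣ/ at 6 rightward: 7 /l/ → [+RTR]; 8 /ṣ/ is itself a trigger — this domain ends here.
From /ṣ/ at 6 leftward: 5 /n/ → [+RTR]; 4 /n/ → [+RTR]; 3 /i/ blocks.
From /ṣ/ at 8 rightward: 9 /p/ transparent; 10 /i/ blocks.
From /ṣ/ at 8 leftward: 7 /l/ → [+RTR]; 6 /ṣ/ is itself a trigger — this domain ends here.
Targets with no active source: positions 2 12 stay [-emphatic].
[+RTR] positions on the surface: 4 5 6 7 8.

p n i n~ n~ ṣ~ l~ ṣ~ p i s n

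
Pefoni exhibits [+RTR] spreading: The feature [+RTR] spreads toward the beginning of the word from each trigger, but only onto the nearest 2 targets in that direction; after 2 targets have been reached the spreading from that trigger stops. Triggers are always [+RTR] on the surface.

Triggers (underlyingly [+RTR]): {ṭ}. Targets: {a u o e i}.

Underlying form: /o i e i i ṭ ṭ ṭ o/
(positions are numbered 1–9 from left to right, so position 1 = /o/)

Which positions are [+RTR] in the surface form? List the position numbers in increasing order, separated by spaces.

4 5 6 7 8

From /ṭ/ at 6 leftward: 5 /i/ → [+RTR]; 4 /i/ → [+RTR]; bound reached.
From /ṭ/ at 7 leftward: 6 /ṭ/ is itself a trigger — this domain ends here.
From /ṭ/ at 8 leftward: 7 /ṭ/ is itself a trigger — this domain ends here.
Targets with no active source: positions 1 2 3 9 stay [-emphatic].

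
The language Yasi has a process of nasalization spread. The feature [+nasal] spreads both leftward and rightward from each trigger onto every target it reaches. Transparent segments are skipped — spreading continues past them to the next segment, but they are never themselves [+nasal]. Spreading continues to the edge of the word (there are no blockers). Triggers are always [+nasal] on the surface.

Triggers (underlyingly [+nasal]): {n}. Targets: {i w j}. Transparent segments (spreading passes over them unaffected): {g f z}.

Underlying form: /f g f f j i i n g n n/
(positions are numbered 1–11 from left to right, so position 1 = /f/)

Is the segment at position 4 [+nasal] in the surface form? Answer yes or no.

no

From /n/ at 8 rightward: 9 /g/ transparent; 10 /n/ is itself a trigger — this domain ends here.
From /n/ at 8 leftward: 7 /i/ → [+nasal]; 6 /i/ → [+nasal]; 5 /j/ → [+nasal]; 4 /f/ transparent; 3 /f/ transparent; 2 /g/ transparent; 1 /f/ transparent; word edge.
From /n/ at 10 rightward: 11 /n/ is itself a trigger — this domain ends here.
From /n/ at 10 leftward: 9 /g/ transparent; 8 /n/ is itself a trigger — this domain ends here.
From /n/ at 11 rightward: word edge.
From /n/ at 11 leftward: 10 /n/ is itself a trigger — this domain ends here.
[+nasal] positions on the surface: 5 6 7 8 10 11.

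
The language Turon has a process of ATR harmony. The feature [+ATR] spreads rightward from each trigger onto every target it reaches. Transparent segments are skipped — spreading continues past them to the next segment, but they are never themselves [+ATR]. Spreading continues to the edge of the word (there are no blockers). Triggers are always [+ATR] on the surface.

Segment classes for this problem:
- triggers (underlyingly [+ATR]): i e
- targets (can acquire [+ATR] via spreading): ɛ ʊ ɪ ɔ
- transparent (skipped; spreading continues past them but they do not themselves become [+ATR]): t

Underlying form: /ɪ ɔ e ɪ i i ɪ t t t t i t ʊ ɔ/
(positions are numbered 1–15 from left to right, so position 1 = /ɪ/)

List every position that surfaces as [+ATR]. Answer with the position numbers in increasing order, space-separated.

From /e/ at 3 rightward: 4 /ɪ/ → [+ATR]; 5 /i/ is itself a trigger — this domain ends here.
From /i/ at 5 rightward: 6 /i/ is itself a trigger — this domain ends here.
From /i/ at 6 rightward: 7 /ɪ/ → [+ATR]; 8 /t/ transparent; 9 /t/ transparent; 10 /t/ transparent; 11 /t/ transparent; 12 /i/ is itself a trigger — this domain ends here.
From /i/ at 12 rightward: 13 /t/ transparent; 14 /ʊ/ → [+ATR]; 15 /ɔ/ → [+ATR]; word edge.
Targets with no active source: positions 1 2 stay [-ATR].

3 4 5 6 7 12 14 15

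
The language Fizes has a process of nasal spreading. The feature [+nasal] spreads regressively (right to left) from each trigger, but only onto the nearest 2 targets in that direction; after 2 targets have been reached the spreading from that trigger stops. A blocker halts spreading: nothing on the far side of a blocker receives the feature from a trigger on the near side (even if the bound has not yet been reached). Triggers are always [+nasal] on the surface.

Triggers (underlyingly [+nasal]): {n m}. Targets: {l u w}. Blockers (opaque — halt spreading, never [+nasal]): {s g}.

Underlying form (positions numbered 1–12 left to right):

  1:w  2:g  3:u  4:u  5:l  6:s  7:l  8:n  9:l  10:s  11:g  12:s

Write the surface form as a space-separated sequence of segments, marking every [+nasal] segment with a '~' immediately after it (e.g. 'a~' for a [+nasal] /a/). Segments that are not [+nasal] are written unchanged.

From /n/ at 8 leftward: 7 /l/ → [+nasal]; 6 /s/ blocks.
Targets with no active source: positions 1 3 4 5 9 stay [-nasal].
[+nasal] positions on the surface: 7 8.

w g u u l s l~ n~ l s g s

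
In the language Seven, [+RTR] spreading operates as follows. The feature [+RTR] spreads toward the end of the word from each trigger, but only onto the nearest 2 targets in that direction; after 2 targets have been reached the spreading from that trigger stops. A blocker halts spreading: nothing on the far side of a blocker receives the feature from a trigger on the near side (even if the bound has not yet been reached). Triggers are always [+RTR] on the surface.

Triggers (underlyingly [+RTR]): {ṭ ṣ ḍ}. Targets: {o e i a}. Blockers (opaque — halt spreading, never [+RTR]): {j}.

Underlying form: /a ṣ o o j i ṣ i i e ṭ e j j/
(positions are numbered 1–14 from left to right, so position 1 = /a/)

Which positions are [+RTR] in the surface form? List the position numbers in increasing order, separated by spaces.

2 3 4 7 8 9 11 12

From /ṣ/ at 2 rightward: 3 /o/ → [+RTR]; 4 /o/ → [+RTR]; bound reached.
From /ṣ/ at 7 rightward: 8 /i/ → [+RTR]; 9 /i/ → [+RTR]; bound reached.
From /ṭ/ at 11 rightward: 12 /e/ → [+RTR]; 13 /j/ blocks.
Targets with no active source: positions 1 6 10 stay [-emphatic].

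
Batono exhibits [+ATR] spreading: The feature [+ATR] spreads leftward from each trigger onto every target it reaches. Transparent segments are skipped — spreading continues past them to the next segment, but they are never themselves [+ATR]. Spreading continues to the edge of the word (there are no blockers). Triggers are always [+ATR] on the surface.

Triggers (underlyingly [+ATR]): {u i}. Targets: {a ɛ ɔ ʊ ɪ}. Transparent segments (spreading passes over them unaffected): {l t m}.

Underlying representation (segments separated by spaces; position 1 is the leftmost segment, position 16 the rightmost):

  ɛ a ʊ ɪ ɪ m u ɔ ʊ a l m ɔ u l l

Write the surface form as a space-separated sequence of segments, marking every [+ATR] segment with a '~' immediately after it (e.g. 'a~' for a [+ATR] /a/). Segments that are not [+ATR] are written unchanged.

ɛ~ a~ ʊ~ ɪ~ ɪ~ m u~ ɔ~ ʊ~ a~ l m ɔ~ u~ l l

From /u/ at 7 leftward: 6 /m/ transparent; 5 /ɪ/ → [+ATR]; 4 /ɪ/ → [+ATR]; 3 /ʊ/ → [+ATR]; 2 /a/ → [+ATR]; 1 /ɛ/ → [+ATR]; word edge.
From /u/ at 14 leftward: 13 /ɔ/ → [+ATR]; 12 /m/ transparent; 11 /l/ transparent; 10 /a/ → [+ATR]; 9 /ʊ/ → [+ATR]; 8 /ɔ/ → [+ATR]; 7 /u/ is itself a trigger — this domain ends here.
[+ATR] positions on the surface: 1 2 3 4 5 7 8 9 10 13 14.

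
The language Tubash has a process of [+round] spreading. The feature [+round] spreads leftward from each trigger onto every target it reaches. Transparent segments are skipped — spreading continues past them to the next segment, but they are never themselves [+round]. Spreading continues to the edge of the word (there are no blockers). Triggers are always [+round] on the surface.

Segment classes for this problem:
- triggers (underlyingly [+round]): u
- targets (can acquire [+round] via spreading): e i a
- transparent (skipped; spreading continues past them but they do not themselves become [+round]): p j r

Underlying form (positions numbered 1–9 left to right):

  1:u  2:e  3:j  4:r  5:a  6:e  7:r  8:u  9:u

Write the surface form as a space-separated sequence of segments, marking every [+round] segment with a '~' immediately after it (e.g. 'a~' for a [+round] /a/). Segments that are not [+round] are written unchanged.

From /u/ at 1 leftward: word edge.
From /u/ at 8 leftward: 7 /r/ transparent; 6 /e/ → [+round]; 5 /a/ → [+round]; 4 /r/ transparent; 3 /j/ transparent; 2 /e/ → [+round]; 1 /u/ is itself a trigger — this domain ends here.
From /u/ at 9 leftward: 8 /u/ is itself a trigger — this domain ends here.
[+round] positions on the surface: 1 2 5 6 8 9.

u~ e~ j r a~ e~ r u~ u~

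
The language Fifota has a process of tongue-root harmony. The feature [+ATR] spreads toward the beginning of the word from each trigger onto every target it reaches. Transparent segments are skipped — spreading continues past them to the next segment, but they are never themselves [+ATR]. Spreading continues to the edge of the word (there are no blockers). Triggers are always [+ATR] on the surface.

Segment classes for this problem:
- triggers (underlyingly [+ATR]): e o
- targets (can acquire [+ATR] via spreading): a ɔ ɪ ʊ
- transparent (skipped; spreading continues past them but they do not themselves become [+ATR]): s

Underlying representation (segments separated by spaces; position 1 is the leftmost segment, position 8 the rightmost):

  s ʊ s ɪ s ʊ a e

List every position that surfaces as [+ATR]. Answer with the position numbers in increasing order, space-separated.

From /e/ at 8 leftward: 7 /a/ → [+ATR]; 6 /ʊ/ → [+ATR]; 5 /s/ transparent; 4 /ɪ/ → [+ATR]; 3 /s/ transparent; 2 /ʊ/ → [+ATR]; 1 /s/ transparent; word edge.

2 4 6 7 8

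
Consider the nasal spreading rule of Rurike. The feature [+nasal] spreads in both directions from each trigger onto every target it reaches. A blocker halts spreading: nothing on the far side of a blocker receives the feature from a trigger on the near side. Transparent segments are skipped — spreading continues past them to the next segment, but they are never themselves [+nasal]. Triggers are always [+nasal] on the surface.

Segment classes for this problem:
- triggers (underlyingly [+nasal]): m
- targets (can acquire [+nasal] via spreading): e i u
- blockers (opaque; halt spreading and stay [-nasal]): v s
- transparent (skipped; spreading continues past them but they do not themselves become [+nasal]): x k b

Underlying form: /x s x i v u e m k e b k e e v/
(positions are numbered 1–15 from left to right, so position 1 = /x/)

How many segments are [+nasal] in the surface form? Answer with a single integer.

6

From /m/ at 8 rightward: 9 /k/ transparent; 10 /e/ → [+nasal]; 11 /b/ transparent; 12 /k/ transparent; 13 /e/ → [+nasal]; 14 /e/ → [+nasal]; 15 /v/ blocks.
From /m/ at 8 leftward: 7 /e/ → [+nasal]; 6 /u/ → [+nasal]; 5 /v/ blocks.
Target with no active source: position 4 stays [-nasal].
[+nasal] positions on the surface: 6 7 8 10 13 14.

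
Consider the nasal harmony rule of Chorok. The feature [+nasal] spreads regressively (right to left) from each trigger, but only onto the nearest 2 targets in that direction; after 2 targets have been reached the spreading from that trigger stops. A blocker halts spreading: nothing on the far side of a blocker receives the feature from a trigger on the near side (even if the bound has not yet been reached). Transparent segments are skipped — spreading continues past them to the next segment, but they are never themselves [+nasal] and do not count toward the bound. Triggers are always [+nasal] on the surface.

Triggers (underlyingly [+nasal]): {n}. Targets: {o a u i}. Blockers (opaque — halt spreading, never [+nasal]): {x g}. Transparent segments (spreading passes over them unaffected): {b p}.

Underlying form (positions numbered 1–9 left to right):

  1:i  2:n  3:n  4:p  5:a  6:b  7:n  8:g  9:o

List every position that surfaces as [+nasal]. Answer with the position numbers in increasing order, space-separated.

From /n/ at 2 leftward: 1 /i/ → [+nasal]; word edge.
From /n/ at 3 leftward: 2 /n/ is itself a trigger — this domain ends here.
From /n/ at 7 leftward: 6 /b/ transparent; 5 /a/ → [+nasal]; 4 /p/ transparent; 3 /n/ is itself a trigger — this domain ends here.
Target with no active source: position 9 stays [-nasal].

1 2 3 5 7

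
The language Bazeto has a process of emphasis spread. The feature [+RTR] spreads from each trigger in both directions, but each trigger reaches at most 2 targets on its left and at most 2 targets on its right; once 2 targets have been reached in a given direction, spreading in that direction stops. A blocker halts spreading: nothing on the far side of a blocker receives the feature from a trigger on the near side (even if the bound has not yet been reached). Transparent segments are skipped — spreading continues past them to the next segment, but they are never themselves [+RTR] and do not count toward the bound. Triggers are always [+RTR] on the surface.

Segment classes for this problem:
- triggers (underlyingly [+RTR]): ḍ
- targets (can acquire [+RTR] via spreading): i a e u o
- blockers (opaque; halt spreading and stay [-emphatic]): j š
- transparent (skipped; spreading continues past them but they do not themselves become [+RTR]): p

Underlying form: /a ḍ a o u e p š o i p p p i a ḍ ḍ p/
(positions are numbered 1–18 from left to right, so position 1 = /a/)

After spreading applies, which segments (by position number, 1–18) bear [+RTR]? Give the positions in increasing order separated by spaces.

1 2 3 4 14 15 16 17

From /ḍ/ at 2 rightward: 3 /a/ → [+RTR]; 4 /o/ → [+RTR]; bound reached.
From /ḍ/ at 2 leftward: 1 /a/ → [+RTR]; word edge.
From /ḍ/ at 16 rightward: 17 /ḍ/ is itself a trigger — this domain ends here.
From /ḍ/ at 16 leftward: 15 /a/ → [+RTR]; 14 /i/ → [+RTR]; bound reached.
From /ḍ/ at 17 rightward: 18 /p/ transparent; word edge.
From /ḍ/ at 17 leftward: 16 /ḍ/ is itself a trigger — this domain ends here.
Targets with no active source: positions 5 6 9 10 stay [-emphatic].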